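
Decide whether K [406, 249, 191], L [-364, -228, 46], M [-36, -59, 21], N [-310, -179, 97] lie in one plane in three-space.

The four points are coplanar iff the 3×3 determinant with rows KL, KM, KN is zero.
Rows: (-770, -477, -145), (-442, -308, -170), (-716, -428, -94).
Expanding along the first row: (-770)(-43808) − (-477)(-80172) + (-145)(-31352) = 36156.
Nonzero ⇒ not coplanar.

No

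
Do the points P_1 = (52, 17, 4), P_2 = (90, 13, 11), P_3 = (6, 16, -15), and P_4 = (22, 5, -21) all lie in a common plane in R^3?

No

With P_1 as base: P_1P_2 = (38, -4, 7), P_1P_3 = (-46, -1, -19), P_1P_4 = (-30, -12, -25).
P_1P_3 × P_1P_4 = (-203, -580, 522).
P_1P_2 · (P_1P_3 × P_1P_4) = -1740.
Since -1740 ≠ 0, the four points are not coplanar.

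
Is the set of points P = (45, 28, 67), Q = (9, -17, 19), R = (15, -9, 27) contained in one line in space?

PQ = (-36, -45, -48), PR = (-30, -37, -40).
Comparing components 2 and 3: (-45)(-40) − (-48)(-37) = 24 ≠ 0, so PQ and PR are not parallel and the points are not collinear.

No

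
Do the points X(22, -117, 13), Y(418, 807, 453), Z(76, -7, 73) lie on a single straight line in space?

No

XY = (396, 924, 440), XZ = (54, 110, 60).
Comparing components 2 and 3: (924)(60) − (440)(110) = 7040 ≠ 0, so XY and XZ are not parallel and the points are not collinear.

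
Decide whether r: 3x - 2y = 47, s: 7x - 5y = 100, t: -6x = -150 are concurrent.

No

Intersecting r and s: solving the 2×2 system gives (x, y) = (35, 29).
Substitute into t: (-6)(35) + (0)(29) = -210.
But t requires -150 ≠ -210, so the three lines have no common point.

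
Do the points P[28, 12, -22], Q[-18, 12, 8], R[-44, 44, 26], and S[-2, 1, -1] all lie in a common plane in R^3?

No

With P as base: PQ = (-46, 0, 30), PR = (-72, 32, 48), PS = (-30, -11, 21).
PR × PS = (1200, 72, 1752).
PQ · (PR × PS) = -2640.
Since -2640 ≠ 0, the four points are not coplanar.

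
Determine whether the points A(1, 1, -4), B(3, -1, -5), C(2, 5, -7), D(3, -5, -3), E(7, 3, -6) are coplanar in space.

No

The plane through A, B, C has normal n = AB × AC = (10, 5, 10) and equation n·P = -25.
Checking the remaining points: n·D = -25, n·E = 25.
Since n·E = 25 ≠ -25, E is off the plane and the points are not all coplanar.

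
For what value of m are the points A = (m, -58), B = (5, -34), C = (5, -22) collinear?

5

Collinearity: (A − B) must be parallel to (C − B) = (0, 12).
Cross-multiplying the components: (m − 5)·(12) = (-24)·(0).
Solving gives m = 5.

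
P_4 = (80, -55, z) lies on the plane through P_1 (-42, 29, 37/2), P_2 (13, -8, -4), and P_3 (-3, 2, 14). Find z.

The plane through P_1, P_2, P_3 has equation −441x − 630y − 42z = -525.
Substituting P_4: (-42)z + (-630) = -525, so z = -5/2.

-5/2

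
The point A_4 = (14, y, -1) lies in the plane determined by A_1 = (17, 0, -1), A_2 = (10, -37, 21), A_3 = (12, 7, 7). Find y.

25

The plane through A_1, A_2, A_3 has equation −450x − 54y − 234z = -7416.
Substituting A_4: (-54)y + (-6066) = -7416, so y = 25.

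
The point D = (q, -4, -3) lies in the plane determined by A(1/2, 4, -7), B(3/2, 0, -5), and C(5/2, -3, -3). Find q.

Coplanarity requires AB · (AC × AD) = 0.
AB = (1, -4, 2), AC = (2, -7, 4); the triple product is linear in q with coefficient -2 and constant term 5.
Setting it to zero: q = 5/2.

5/2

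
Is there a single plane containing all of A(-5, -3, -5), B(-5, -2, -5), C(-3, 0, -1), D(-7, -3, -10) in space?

The four points are coplanar iff the 3×3 determinant with rows AB, AC, AD is zero.
Rows: (0, 1, 0), (2, 3, 4), (-2, 0, -5).
Expanding along the first row: (0)(-15) − (1)(-2) + (0)(6) = 2.
Nonzero ⇒ not coplanar.

No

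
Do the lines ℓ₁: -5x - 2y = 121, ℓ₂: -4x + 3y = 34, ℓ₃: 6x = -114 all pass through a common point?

No

Intersecting ℓ₁ and ℓ₂: solving the 2×2 system gives (x, y) = (-431/23, -314/23).
Substitute into ℓ₃: (6)(-431/23) + (0)(-314/23) = -2586/23.
But ℓ₃ requires -114 ≠ -2586/23, so the three lines have no common point.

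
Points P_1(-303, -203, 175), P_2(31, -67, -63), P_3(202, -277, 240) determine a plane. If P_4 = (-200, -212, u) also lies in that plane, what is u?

179

A normal to the plane is n = P_1P_2 × P_1P_3 = (-8772, -141900, -93396).
P_4 lies in the plane iff n · P_1P_4 = 0.
This gives (-93396)u + (16717884) = 0, so u = 179.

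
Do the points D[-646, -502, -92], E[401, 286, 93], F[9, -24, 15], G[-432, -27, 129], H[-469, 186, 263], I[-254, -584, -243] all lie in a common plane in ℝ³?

The plane through D, E, F has normal n = DE × DF = (-4114, 9146, -15674) and equation n·P = -491640.
Checking the remaining points: n·G = -491640, n·H = -491640, n·I = -487526.
Since n·I = -487526 ≠ -491640, I is off the plane and the points are not all coplanar.

No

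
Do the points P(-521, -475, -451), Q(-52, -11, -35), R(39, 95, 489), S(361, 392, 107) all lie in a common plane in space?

The four points are coplanar iff the 3×3 determinant with rows PQ, PR, PS is zero.
Rows: (469, 464, 416), (560, 570, 940), (882, 867, 558).
Expanding along the first row: (469)(-496920) − (464)(-516600) + (416)(-17220) = -516600.
Nonzero ⇒ not coplanar.

No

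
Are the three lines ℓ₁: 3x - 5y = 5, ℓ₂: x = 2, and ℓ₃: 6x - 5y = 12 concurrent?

No

Intersecting ℓ₁ and ℓ₂: solving the 2×2 system gives (x, y) = (2, 1/5).
Substitute into ℓ₃: (6)(2) + (-5)(1/5) = 11.
But ℓ₃ requires 12 ≠ 11, so the three lines have no common point.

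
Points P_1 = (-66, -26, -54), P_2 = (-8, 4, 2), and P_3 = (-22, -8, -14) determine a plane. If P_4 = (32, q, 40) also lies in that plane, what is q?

47/2

The plane through P_1, P_2, P_3 has equation 192x + 144y − 276z = -1512.
Substituting P_4: (144)q + (-4896) = -1512, so q = 47/2.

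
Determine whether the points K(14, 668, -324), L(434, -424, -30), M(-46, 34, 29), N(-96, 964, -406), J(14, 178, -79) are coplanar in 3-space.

The plane through K, L, M has normal n = KL × KM = (-199080, -165900, -331800) and equation n·P = -6105120.
Checking the remaining points: n·N = -6105120, n·J = -6105120.
All equal -6105120, so all 5 points lie in one plane.

Yes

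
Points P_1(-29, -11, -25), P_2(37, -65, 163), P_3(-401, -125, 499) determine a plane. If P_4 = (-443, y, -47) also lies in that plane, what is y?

22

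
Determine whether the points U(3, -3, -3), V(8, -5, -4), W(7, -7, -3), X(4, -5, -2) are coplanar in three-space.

No

The four points are coplanar iff the 3×3 determinant with rows UV, UW, UX is zero.
Rows: (5, -2, -1), (4, -4, 0), (1, -2, 1).
Expanding along the first row: (5)(-4) − (-2)(4) + (-1)(-4) = -8.
Nonzero ⇒ not coplanar.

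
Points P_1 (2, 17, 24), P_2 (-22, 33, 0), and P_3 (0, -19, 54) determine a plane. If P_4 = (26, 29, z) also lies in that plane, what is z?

24

Coplanarity requires P_1P_2 · (P_1P_3 × P_1P_4) = 0.
P_1P_2 = (-24, 16, -24), P_1P_3 = (-2, -36, 30); the triple product is linear in z with coefficient 896 and constant term -21504.
Setting it to zero: z = 24.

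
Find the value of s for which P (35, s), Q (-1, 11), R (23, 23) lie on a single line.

29

Collinearity: (P − Q) must be parallel to (R − Q) = (24, 12).
Cross-multiplying the components: (s − 11)·(24) = (36)·(12).
Solving gives s = 29.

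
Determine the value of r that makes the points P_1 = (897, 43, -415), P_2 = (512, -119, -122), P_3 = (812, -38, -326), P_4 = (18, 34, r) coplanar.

60

Normal to plane P_1P_2P_3: n = (9315, 9360, 17415); plane equation n·P = 1530810.
Requiring n·P_4 = 1530810: (17415)r + (485910) = 1530810.
So r = 60.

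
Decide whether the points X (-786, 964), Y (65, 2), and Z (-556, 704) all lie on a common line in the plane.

Yes

XY = (851, -962), XZ = (230, -260).
Twice the signed area of △XYZ is (851)(-260) − (-962)(230) = 0.
The triangle is degenerate (zero area), so the points are collinear.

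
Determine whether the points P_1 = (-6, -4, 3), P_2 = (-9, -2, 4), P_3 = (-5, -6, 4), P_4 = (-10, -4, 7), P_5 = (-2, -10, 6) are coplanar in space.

No

The plane through P_1, P_2, P_3 has normal n = P_1P_2 × P_1P_3 = (4, 4, 4) and equation n·P = -28.
Checking the remaining points: n·P_4 = -28, n·P_5 = -24.
Since n·P_5 = -24 ≠ -28, P_5 is off the plane and the points are not all coplanar.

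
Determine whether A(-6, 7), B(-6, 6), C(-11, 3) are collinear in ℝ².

AB = (0, -1), AC = (-5, -4).
det[AB; AC] = (0)(-4) − (-1)(-5) = -5.
The determinant is nonzero, so they are not collinear.

No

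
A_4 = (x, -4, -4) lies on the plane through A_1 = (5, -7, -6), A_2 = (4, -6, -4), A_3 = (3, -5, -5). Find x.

2

A normal to the plane is n = A_1A_2 × A_1A_3 = (-3, -3, 0).
A_4 lies in the plane iff n · A_1A_4 = 0.
This gives (-3)x + (6) = 0, so x = 2.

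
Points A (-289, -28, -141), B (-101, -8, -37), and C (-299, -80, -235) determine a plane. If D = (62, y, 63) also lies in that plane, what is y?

15

A normal to the plane is n = AB × AC = (3528, 16632, -9576).
D lies in the plane iff n · AD = 0.
This gives (16632)y + (-249480) = 0, so y = 15.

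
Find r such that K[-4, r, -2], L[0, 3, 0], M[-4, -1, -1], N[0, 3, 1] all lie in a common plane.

-1

The points are coplanar iff KL · (KM × KN) = 0.
Expanding, this is linear in r: (-4)r + (-4) = 0.
So r = -1.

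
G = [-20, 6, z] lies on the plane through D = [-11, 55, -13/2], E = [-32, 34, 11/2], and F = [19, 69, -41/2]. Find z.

Coplanarity requires DE · (DF × DG) = 0.
DE = (-21, -21, 12), DF = (30, 14, -14); the triple product is linear in z with coefficient 336 and constant term -2184.
Setting it to zero: z = 13/2.

13/2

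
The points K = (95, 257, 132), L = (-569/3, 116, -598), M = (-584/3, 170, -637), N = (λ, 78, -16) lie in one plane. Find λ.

37/3

The points are coplanar iff KL · (KM × KN) = 0.
Expanding, this is linear in λ: (44919)λ + (-554001) = 0.
So λ = 37/3.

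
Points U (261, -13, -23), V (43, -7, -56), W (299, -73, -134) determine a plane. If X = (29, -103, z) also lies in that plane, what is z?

A normal to the plane is n = UV × UW = (-2646, -25452, 12852).
X lies in the plane iff n · UX = 0.
This gives (12852)z + (3200148) = 0, so z = -249.

-249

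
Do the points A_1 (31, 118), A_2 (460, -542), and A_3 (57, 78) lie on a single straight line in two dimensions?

Yes

A_1A_2 = (429, -660), A_1A_3 = (26, -40).
Twice the signed area of △A_1A_2A_3 is (429)(-40) − (-660)(26) = 0.
The triangle is degenerate (zero area), so the points are collinear.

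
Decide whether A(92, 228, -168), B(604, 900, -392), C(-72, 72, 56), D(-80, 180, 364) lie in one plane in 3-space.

The four points are coplanar iff the 3×3 determinant with rows AB, AC, AD is zero.
Rows: (512, 672, -224), (-164, -156, 224), (-172, -48, 532).
Expanding along the first row: (512)(-72240) − (672)(-48720) + (-224)(-18960) = 0.
Zero determinant ⇒ coplanar.

Yes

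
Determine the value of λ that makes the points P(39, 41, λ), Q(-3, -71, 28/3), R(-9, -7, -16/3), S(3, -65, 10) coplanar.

Coplanarity ⇔ det[PQ; PR; PS] = 0.
Expanding, this is linear in λ: (420)λ + (0) = 0.
So λ = 0.

0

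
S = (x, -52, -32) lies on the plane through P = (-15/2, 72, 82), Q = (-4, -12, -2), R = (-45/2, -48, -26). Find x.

-19

The plane through P, Q, R has equation −1008x + 1638y − 1680z = -12264.
Substituting S: (-1008)x + (-31416) = -12264, so x = -19.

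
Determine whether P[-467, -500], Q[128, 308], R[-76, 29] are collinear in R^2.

No

PQ = (595, 808), PR = (391, 529).
If collinear, PR would be a scalar multiple of PQ. But (595)·(529) ≠ (808)·(391) (difference -1173), so they are not parallel; the points are not collinear.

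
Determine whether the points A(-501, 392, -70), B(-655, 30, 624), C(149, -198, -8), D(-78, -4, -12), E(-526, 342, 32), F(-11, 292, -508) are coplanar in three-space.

No

The plane through A, B, C has normal n = AB × AC = (387016, 460648, 326160) and equation n·P = -36152200.
Checking the remaining points: n·D = -35943760, n·E = -35591680, n·F = -35437240.
Since n·D = -35943760 ≠ -36152200, D is off the plane and the points are not all coplanar.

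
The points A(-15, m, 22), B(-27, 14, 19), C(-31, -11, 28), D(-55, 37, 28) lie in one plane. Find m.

Coplanarity ⇔ det[AB; AC; AD] = 0.
Expanding, this is linear in m: (216)m + (4536) = 0.
So m = -21.

-21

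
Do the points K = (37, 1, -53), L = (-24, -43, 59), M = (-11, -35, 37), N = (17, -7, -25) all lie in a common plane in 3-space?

Yes

The four points are coplanar iff the 3×3 determinant with rows KL, KM, KN is zero.
Rows: (-61, -44, 112), (-48, -36, 90), (-20, -8, 28).
Expanding along the first row: (-61)(-288) − (-44)(456) + (112)(-336) = 0.
Zero determinant ⇒ coplanar.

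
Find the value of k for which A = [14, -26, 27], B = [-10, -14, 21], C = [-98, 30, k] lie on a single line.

Direction AB = (-24, 12, -6). From the x-coordinate of C, the parameter along the line is τ = (-98 − 14)/(-24) = 14/3.
Then k = 27 + 14/3·(-6) = -1.

-1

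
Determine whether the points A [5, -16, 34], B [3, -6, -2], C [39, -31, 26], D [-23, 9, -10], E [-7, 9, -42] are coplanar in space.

Yes

The plane through A, B, C has normal n = AB × AC = (-620, -1240, -310) and equation n·P = 6200.
Checking the remaining points: n·D = 6200, n·E = 6200.
All equal 6200, so all 5 points lie in one plane.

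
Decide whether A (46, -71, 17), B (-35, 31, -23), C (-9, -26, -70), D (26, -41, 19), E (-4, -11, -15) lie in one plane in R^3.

Yes

The plane through A, B, C has normal n = AB × AC = (-7074, -4847, 1965) and equation n·P = 52138.
Checking the remaining points: n·D = 52138, n·E = 52138.
All equal 52138, so all 5 points lie in one plane.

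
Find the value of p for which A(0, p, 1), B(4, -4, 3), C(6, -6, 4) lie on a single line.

Direction BC = (2, -2, 1). From the x-coordinate of A, the parameter along the line is τ = (0 − 4)/2 = -2.
Then p = (-4) + (-2)·(-2) = 0.

0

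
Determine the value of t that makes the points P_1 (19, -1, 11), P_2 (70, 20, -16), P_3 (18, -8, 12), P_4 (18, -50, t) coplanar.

Normal to plane P_1P_2P_3: n = (-168, -24, -336); plane equation n·P = -6864.
Requiring n·P_4 = -6864: (-336)t + (-1824) = -6864.
So t = 15.

15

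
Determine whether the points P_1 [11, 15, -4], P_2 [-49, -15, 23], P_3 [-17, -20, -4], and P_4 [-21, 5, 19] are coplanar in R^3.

No

The four points are coplanar iff the 3×3 determinant with rows P_1P_2, P_1P_3, P_1P_4 is zero.
Rows: (-60, -30, 27), (-28, -35, 0), (-32, -10, 23).
Expanding along the first row: (-60)(-805) − (-30)(-644) + (27)(-840) = 6300.
Nonzero ⇒ not coplanar.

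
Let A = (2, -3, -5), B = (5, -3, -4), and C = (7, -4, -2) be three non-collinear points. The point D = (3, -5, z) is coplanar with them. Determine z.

-2

The plane through A, B, C has equation 1x − 4y − 3z = 29.
Substituting D: (-3)z + (23) = 29, so z = -2.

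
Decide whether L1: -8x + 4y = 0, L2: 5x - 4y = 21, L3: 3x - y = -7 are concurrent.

Yes

Lines aᵢx + bᵢy = cᵢ with pairwise distinct directions are concurrent exactly when det[aᵢ bᵢ cᵢ] = 0.
Here the determinant is 0.
It vanishes, so the lines are concurrent at (-7, -14).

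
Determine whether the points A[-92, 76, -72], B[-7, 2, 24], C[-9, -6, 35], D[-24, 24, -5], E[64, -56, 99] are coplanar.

The plane through A, B, C has normal n = AB × AC = (-46, -1127, -828) and equation n·P = -21804.
Checking the remaining points: n·D = -21804, n·E = -21804.
All equal -21804, so all 5 points lie in one plane.

Yes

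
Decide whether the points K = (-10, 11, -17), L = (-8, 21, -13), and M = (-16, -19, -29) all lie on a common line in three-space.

Yes

KL = (2, 10, 4), KM = (-6, -30, -12).
KL × KM = (0, 0, 0).
The cross product vanishes, so the three points are collinear.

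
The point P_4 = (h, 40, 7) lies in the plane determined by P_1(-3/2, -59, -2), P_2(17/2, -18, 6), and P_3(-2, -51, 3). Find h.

30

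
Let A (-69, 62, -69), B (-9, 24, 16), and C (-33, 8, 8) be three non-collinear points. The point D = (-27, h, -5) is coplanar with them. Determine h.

30

Coplanarity requires AB · (AC × AD) = 0.
AB = (60, -38, 85), AC = (36, -54, 77); the triple product is linear in h with coefficient -1560 and constant term 46800.
Setting it to zero: h = 30.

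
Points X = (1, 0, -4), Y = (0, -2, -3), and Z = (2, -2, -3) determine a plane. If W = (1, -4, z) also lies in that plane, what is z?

The plane through X, Y, Z has equation 2y + 4z = -16.
Substituting W: (4)z + (-8) = -16, so z = -2.

-2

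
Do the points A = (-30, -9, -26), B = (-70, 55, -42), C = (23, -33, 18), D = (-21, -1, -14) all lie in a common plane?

The four points are coplanar iff the 3×3 determinant with rows AB, AC, AD is zero.
Rows: (-40, 64, -16), (53, -24, 44), (9, 8, 12).
Expanding along the first row: (-40)(-640) − (64)(240) + (-16)(640) = 0.
Zero determinant ⇒ coplanar.

Yes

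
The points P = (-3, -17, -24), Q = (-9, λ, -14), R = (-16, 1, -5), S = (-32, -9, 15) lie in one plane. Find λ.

Normal to plane PRS: n = (550, -44, 418); plane equation n·X = -10934.
Requiring n·Q = -10934: (-44)λ + (-10802) = -10934.
So λ = 3.

3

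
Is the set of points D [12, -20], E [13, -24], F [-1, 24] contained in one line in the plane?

No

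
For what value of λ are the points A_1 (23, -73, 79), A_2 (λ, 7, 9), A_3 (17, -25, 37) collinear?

13

Direction A_1A_3 = (-6, 48, -42). From the y-coordinate of A_2, the parameter along the line is τ = (7 − (-73))/48 = 5/3.
Then λ = 23 + 5/3·(-6) = 13.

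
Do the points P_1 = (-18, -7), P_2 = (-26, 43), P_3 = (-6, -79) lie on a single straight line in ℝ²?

P_1P_2 = (-8, 50), P_1P_3 = (12, -72).
If collinear, P_1P_3 would be a scalar multiple of P_1P_2. But (-8)·(-72) ≠ (50)·(12) (difference -24), so they are not parallel; the points are not collinear.

No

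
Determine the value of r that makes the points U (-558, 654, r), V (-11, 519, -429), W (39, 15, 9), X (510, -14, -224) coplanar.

-252

The points are coplanar iff UV · (UW × UX) = 0.
Expanding, this is linear in r: (-235934)r + (-59455368) = 0.
So r = -252.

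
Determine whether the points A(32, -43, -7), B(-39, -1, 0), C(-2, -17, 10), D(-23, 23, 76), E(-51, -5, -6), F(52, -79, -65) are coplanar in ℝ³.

The plane through A, B, C has normal n = AB × AC = (532, 969, -418) and equation n·P = -21717.
Checking the remaining points: n·D = -21717, n·E = -29469, n·F = -21717.
Since n·E = -29469 ≠ -21717, E is off the plane and the points are not all coplanar.

No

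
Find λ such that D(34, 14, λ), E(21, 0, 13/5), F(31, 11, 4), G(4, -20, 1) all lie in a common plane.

23/5

Coplanarity ⇔ det[DE; DF; DG] = 0.
Expanding, this is linear in λ: (13)λ + (-299/5) = 0.
So λ = 23/5.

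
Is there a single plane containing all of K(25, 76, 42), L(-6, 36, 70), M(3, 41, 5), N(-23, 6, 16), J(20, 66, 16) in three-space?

Yes

The plane through K, L, M has normal n = KL × KM = (2460, -1763, 205) and equation n·P = -63878.
Checking the remaining points: n·N = -63878, n·J = -63878.
All equal -63878, so all 5 points lie in one plane.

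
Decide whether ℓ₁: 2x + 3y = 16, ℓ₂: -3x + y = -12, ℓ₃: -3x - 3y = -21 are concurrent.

No

Intersecting ℓ₁ and ℓ₂: solving the 2×2 system gives (x, y) = (52/11, 24/11).
Substitute into ℓ₃: (-3)(52/11) + (-3)(24/11) = -228/11.
But ℓ₃ requires -21 ≠ -228/11, so the three lines have no common point.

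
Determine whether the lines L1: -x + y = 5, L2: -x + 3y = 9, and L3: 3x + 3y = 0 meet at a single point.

The three lines meet at one point iff the augmented coefficient matrix [aᵢ bᵢ cᵢ] has rank < 3, i.e. its determinant vanishes.
Here the determinant is -6.
Nonzero, so no common point exists.

No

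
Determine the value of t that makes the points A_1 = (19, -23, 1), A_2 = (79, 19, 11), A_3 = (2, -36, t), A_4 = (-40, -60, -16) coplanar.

Normal to plane A_1A_2A_4: n = (-344, 430, 258); plane equation n·P = -16168.
Requiring n·A_3 = -16168: (258)t + (-16168) = -16168.
So t = 0.

0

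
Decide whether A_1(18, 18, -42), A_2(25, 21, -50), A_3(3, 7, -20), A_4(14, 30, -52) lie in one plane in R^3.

Yes

A normal to the plane through A_1, A_2, A_3 is n = A_1A_2 × A_1A_3 = (-22, -34, -32).
The plane has equation n·P = 336. For A_4: n·A_4 = 336.
Equal, so A_4 lies in the plane and all four are coplanar.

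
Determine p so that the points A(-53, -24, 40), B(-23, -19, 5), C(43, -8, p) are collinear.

-72

Direction AB = (30, 5, -35). From the x-coordinate of C, the parameter along the line is τ = (43 − (-53))/30 = 16/5.
Then p = 40 + 16/5·(-35) = -72.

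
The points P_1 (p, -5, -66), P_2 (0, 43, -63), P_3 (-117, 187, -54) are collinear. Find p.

39

Direction P_2P_3 = (-117, 144, 9). From the y-coordinate of P_1, the parameter along the line is τ = (-5 − 43)/144 = -1/3.
Then p = 0 + (-1/3)·(-117) = 39.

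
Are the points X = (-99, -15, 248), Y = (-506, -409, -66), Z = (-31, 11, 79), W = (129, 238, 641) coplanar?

No

A normal to the plane through X, Y, Z is n = XY × XZ = (74750, -90135, 16210).
The plane has equation n·P = -2028145. For W: n·W = -1418770.
-1418770 ≠ -2028145, so W is off the plane.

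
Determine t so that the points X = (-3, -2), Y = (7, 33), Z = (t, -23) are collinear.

The three points are collinear iff det[XY; XZ] = 0.
This determinant is linear in t: (-35)t + (-315) = 0, so t = -9.

-9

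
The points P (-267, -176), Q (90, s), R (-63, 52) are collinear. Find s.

223

The three points are collinear iff det[PQ; PR] = 0.
This determinant is linear in s: (-204)s + (45492) = 0, so s = 223.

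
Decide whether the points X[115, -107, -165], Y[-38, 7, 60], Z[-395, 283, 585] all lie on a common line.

XY = (-153, 114, 225), XZ = (-510, 390, 750).
Comparing components 2 and 3: (114)(750) − (225)(390) = -2250 ≠ 0, so XY and XZ are not parallel and the points are not collinear.

No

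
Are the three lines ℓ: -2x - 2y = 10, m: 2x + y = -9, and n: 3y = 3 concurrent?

Intersecting ℓ and m: solving the 2×2 system gives (x, y) = (-4, -1).
Substitute into n: (0)(-4) + (3)(-1) = -3.
But n requires 3 ≠ -3, so the three lines have no common point.

No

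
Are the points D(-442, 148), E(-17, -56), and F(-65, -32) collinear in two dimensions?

No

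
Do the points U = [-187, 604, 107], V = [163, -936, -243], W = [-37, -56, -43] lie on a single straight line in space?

Yes

UV = (350, -1540, -350), UW = (150, -660, -150).
Each component of UW is 3/7 times the corresponding component of UV, so UW = 3/7·UV and the points are collinear.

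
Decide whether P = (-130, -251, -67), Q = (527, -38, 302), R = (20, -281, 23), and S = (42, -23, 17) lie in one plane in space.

Yes

The four points are coplanar iff the 3×3 determinant with rows PQ, PR, PS is zero.
Rows: (657, 213, 369), (150, -30, 90), (172, 228, 84).
Expanding along the first row: (657)(-23040) − (213)(-2880) + (369)(39360) = 0.
Zero determinant ⇒ coplanar.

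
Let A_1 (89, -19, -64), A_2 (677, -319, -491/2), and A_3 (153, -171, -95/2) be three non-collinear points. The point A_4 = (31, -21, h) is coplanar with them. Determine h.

-73/2

Coplanarity requires A_1A_2 · (A_1A_3 × A_1A_4) = 0.
A_1A_2 = (588, -300, -363/2), A_1A_3 = (64, -152, 33/2); the triple product is linear in h with coefficient -70176 and constant term -2561424.
Setting it to zero: h = -73/2.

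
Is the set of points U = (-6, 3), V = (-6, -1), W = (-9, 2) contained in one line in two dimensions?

No

UV = (0, -4), UW = (-3, -1).
det[UV; UW] = (0)(-1) − (-4)(-3) = -12.
The determinant is nonzero, so they are not collinear.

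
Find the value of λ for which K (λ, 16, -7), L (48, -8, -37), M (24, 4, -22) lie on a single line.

Direction LM = (-24, 12, 15). From the y-coordinate of K, the parameter along the line is τ = (16 − (-8))/12 = 2.
Then λ = 48 + 2·(-24) = 0.

0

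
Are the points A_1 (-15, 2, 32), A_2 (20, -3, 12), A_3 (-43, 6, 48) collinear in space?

A_1A_2 = (35, -5, -20), A_1A_3 = (-28, 4, 16).
Each component of A_1A_3 is -4/5 times the corresponding component of A_1A_2, so A_1A_3 = -4/5·A_1A_2 and the points are collinear.

Yes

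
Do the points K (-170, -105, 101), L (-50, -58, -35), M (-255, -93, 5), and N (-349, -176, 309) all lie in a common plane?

No

A normal to the plane through K, L, M is n = KL × KM = (-2880, 23080, 5435).
The plane has equation n·P = -1384865. For N: n·N = -1377545.
-1377545 ≠ -1384865, so N is off the plane.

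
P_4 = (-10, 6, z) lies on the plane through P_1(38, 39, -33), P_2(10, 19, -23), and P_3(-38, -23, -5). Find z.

A normal to the plane is n = P_1P_2 × P_1P_3 = (60, 24, 216).
P_4 lies in the plane iff n · P_1P_4 = 0.
This gives (216)z + (3456) = 0, so z = -16.

-16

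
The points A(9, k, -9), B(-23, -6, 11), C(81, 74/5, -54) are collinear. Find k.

Collinearity requires AB × AC = 0; each component is linear in k.
The x-component gives (65)k + (-26) = 0, so k = 2/5.
The remaining components then also vanish.

2/5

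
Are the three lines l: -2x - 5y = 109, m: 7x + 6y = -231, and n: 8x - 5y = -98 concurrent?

Lines aᵢx + bᵢy = cᵢ with pairwise distinct directions are concurrent exactly when det[aᵢ bᵢ cᵢ] = 0.
Here the determinant is 249.
Nonzero, so no common point exists.

No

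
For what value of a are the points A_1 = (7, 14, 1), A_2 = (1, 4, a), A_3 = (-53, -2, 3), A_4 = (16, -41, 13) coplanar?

The points are coplanar iff A_1A_2 · (A_1A_3 × A_1A_4) = 0.
Expanding, this is linear in a: (3444)a + (-10332) = 0.
So a = 3.

3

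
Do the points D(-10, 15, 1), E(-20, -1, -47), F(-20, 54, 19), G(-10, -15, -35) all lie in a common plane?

A normal to the plane through D, E, F is n = DE × DF = (1584, 660, -550).
The plane has equation n·P = -6490. For G: n·G = -6490.
Equal, so G lies in the plane and all four are coplanar.

Yes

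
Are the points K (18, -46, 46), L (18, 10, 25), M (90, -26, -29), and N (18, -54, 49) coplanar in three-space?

Yes

A normal to the plane through K, L, M is n = KL × KM = (-3780, -1512, -4032).
The plane has equation n·P = -183960. For N: n·N = -183960.
Equal, so N lies in the plane and all four are coplanar.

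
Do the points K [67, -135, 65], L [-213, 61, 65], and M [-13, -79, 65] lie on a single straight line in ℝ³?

Yes

KL = (-280, 196, 0), KM = (-80, 56, 0).
Each component of KM is 2/7 times the corresponding component of KL, so KM = 2/7·KL and the points are collinear.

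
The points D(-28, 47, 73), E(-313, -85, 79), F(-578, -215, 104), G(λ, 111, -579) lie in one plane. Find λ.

Normal to plane DEF: n = (-2520, 5535, 2070); plane equation n·P = 481815.
Requiring n·G = 481815: (-2520)λ + (-584145) = 481815.
So λ = -423.

-423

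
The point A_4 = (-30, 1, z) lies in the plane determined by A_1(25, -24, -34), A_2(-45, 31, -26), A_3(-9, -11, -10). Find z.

-1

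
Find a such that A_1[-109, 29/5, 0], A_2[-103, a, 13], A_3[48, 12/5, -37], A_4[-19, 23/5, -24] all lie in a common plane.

Normal to plane A_1A_3A_4: n = (186/5, 438, 588/5); plane equation n·P = -7572/5.
Requiring n·A_2 = -7572/5: (438)a + (-11514/5) = -7572/5.
So a = 9/5.

9/5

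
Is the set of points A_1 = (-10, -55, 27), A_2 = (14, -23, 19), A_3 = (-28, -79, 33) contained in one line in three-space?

A_1A_2 = (24, 32, -8), A_1A_3 = (-18, -24, 6).
Each component of A_1A_3 is -3/4 times the corresponding component of A_1A_2, so A_1A_3 = -3/4·A_1A_2 and the points are collinear.

Yes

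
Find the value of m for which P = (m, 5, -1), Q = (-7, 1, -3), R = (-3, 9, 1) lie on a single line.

-5

Direction QR = (4, 8, 4). From the y-coordinate of P, the parameter along the line is τ = (5 − 1)/8 = 1/2.
Then m = (-7) + 1/2·(4) = -5.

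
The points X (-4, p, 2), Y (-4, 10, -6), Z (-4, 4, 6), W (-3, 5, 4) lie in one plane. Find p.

The points are coplanar iff XY · (XZ × XW) = 0.
Expanding, this is linear in p: (-12)p + (72) = 0.
So p = 6.

6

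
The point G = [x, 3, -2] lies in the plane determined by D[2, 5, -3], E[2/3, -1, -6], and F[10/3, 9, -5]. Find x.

4/3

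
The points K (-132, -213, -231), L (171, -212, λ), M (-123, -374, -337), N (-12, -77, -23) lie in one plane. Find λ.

51

The points are coplanar iff KL · (KM × KN) = 0.
Expanding, this is linear in λ: (20544)λ + (-1047744) = 0.
So λ = 51.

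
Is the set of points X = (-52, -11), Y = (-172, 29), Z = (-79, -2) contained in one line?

Yes

XY = (-120, 40), XZ = (-27, 9).
Twice the signed area of △XYZ is (-120)(9) − (40)(-27) = 0.
The triangle is degenerate (zero area), so the points are collinear.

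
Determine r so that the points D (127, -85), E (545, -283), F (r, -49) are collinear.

The three points are collinear iff det[DE; DF] = 0.
This determinant is linear in r: (198)r + (-10098) = 0, so r = 51.

51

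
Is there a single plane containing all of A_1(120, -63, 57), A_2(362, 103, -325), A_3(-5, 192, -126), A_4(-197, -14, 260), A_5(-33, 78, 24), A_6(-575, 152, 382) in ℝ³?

Yes

The plane through A_1, A_2, A_3 has normal n = A_1A_2 × A_1A_3 = (67032, 92036, 82460) and equation n·P = 6945792.
Checking the remaining points: n·A_4 = 6945792, n·A_5 = 6945792, n·A_6 = 6945792.
All equal 6945792, so all 6 points lie in one plane.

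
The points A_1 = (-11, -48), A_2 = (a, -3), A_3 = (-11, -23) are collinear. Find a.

-11

The three points are collinear iff det[A_1A_2; A_1A_3] = 0.
This determinant is linear in a: (25)a + (275) = 0, so a = -11.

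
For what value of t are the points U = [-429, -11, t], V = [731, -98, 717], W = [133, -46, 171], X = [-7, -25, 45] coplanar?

Coplanarity ⇔ det[UV; UW; UX] = 0.
Expanding, this is linear in t: (5278)t + (1820910) = 0.
So t = -345.

-345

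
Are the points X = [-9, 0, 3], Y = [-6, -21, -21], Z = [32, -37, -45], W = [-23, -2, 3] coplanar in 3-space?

Yes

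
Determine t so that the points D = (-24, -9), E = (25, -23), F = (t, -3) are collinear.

The three points are collinear iff det[DE; DF] = 0.
This determinant is linear in t: (14)t + (630) = 0, so t = -45.

-45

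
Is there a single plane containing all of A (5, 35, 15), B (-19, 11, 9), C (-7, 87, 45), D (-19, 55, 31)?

No

With A as base: AB = (-24, -24, -6), AC = (-12, 52, 30), AD = (-24, 20, 16).
AC × AD = (232, -528, 1008).
AB · (AC × AD) = 1056.
Since 1056 ≠ 0, the four points are not coplanar.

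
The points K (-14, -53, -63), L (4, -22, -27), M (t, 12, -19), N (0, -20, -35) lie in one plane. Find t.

Coplanarity ⇔ det[KL; KM; KN] = 0.
Expanding, this is linear in t: (320)t + (-2560) = 0.
So t = 8.

8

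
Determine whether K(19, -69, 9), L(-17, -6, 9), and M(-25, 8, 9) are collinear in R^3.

Yes

KL = (-36, 63, 0), KM = (-44, 77, 0).
KL × KM = (0, 0, 0).
The cross product vanishes, so the three points are collinear.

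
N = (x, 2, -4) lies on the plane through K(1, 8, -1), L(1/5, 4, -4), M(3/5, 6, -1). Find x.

-1/5

Coplanarity requires KL · (KM × KN) = 0.
KL = (-4/5, -4, -3), KM = (-2/5, -2, 0); the triple product is linear in x with coefficient -6 and constant term -6/5.
Setting it to zero: x = -1/5.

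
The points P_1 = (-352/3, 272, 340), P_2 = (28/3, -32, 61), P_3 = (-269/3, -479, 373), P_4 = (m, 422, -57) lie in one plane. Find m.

94/3

Normal to plane P_1P_2P_3: n = (-219561, -11899, -86716); plane equation n·P = -6958144.
Requiring n·P_4 = -6958144: (-219561)m + (-78566) = -6958144.
So m = 94/3.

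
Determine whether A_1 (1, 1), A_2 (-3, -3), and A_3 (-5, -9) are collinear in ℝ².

No

A_1A_2 = (-4, -4), A_1A_3 = (-6, -10).
Twice the signed area of △A_1A_2A_3 is (-4)(-10) − (-4)(-6) = 16.
The area is nonzero, so the three points are not collinear.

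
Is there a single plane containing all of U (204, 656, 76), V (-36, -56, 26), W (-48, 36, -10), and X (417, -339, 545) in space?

A normal to the plane through U, V, W is n = UV × UW = (30232, -8040, -30624).
The plane has equation n·P = -1434336. For X: n·X = -1357776.
-1357776 ≠ -1434336, so X is off the plane.

No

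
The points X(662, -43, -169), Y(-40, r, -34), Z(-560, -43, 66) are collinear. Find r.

-43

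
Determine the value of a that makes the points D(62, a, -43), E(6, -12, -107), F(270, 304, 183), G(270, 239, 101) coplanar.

The points are coplanar iff DE · (DF × DG) = 0.
Expanding, this is linear in a: (-21648)a + (1233936) = 0.
So a = 57.

57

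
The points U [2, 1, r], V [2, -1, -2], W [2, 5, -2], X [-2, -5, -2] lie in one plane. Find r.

-2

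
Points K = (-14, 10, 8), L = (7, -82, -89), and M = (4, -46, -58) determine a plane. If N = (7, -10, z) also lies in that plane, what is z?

-35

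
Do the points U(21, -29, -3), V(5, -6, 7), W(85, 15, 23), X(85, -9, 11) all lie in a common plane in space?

No

A normal to the plane through U, V, W is n = UV × UW = (158, 1056, -2176).
The plane has equation n·P = -20778. For X: n·X = -20010.
-20010 ≠ -20778, so X is off the plane.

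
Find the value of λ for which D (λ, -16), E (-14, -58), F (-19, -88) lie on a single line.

Collinearity: (D − E) must be parallel to (F − E) = (-5, -30).
Cross-multiplying the components: (λ − (-14))·(-30) = (42)·(-5).
Solving gives λ = -7.

-7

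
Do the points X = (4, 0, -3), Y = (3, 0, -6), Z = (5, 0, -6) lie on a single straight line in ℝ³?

XY = (-1, 0, -3), XZ = (1, 0, -3).
XY × XZ = (0, -6, 0).
The cross product is nonzero, so the points do not lie on one line.

No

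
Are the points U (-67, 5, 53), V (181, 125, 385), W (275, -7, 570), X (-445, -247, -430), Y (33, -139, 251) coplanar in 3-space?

The plane through U, V, W has normal n = UV × UW = (66024, -14672, -44016) and equation n·P = -6829816.
Checking the remaining points: n·X = -6829816, n·Y = -6829816.
All equal -6829816, so all 5 points lie in one plane.

Yes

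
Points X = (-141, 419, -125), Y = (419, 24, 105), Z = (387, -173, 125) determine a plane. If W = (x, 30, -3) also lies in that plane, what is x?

The plane through X, Y, Z has equation 37410x − 18560y − 122960z = 2318550.
Substituting W: (37410)x + (-187920) = 2318550, so x = 67.

67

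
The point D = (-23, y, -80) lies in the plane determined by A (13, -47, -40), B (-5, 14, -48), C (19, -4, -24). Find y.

-39

A normal to the plane is n = AB × AC = (1320, 240, -1140).
D lies in the plane iff n · AD = 0.
This gives (240)y + (9360) = 0, so y = -39.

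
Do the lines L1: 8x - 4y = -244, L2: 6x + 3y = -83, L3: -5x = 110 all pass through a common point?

Intersecting L1 and L2: solving the 2×2 system gives (x, y) = (-133/6, 50/3).
Substitute into L3: (-5)(-133/6) + (0)(50/3) = 665/6.
But L3 requires 110 ≠ 665/6, so the three lines have no common point.

No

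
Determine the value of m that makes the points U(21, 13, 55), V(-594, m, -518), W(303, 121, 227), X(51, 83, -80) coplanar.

Normal to plane UWX: n = (-26620, 43230, 16500); plane equation n·P = 910470.
Requiring n·V = 910470: (43230)m + (7265280) = 910470.
So m = -147.

-147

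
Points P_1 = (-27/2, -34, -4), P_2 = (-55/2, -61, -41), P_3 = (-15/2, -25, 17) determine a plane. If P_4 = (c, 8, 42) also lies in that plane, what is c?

Coplanarity requires P_1P_2 · (P_1P_3 × P_1P_4) = 0.
P_1P_2 = (-14, -27, -37), P_1P_3 = (6, 9, 21); the triple product is linear in c with coefficient -234 and constant term 1521.
Setting it to zero: c = 13/2.

13/2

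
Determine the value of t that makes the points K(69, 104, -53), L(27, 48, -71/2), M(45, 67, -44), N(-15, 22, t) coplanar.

-12

Normal to plane KLM: n = (287/2, -42, 210); plane equation n·P = -11193/2.
Requiring n·N = -11193/2: (210)t + (-6153/2) = -11193/2.
So t = -12.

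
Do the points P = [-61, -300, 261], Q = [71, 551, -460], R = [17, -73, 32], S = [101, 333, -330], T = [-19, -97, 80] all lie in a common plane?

The plane through P, Q, R has normal n = PQ × PR = (-31212, -26010, -36414) and equation n·X = 202878.
Checking the remaining points: n·S = 202878, n·T = 202878.
All equal 202878, so all 5 points lie in one plane.

Yes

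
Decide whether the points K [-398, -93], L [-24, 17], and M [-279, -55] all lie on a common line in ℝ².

No

KL = (374, 110), KM = (119, 38).
If collinear, KM would be a scalar multiple of KL. But (374)·(38) ≠ (110)·(119) (difference 1122), so they are not parallel; the points are not collinear.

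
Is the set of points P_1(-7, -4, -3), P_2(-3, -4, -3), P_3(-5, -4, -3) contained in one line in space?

P_1P_2 = (4, 0, 0), P_1P_3 = (2, 0, 0).
P_1P_2 × P_1P_3 = (0, 0, 0).
The cross product vanishes, so the three points are collinear.

Yes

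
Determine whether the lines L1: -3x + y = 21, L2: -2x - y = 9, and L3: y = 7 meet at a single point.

Intersecting L1 and L2: solving the 2×2 system gives (x, y) = (-6, 3).
Substitute into L3: (0)(-6) + (1)(3) = 3.
But L3 requires 7 ≠ 3, so the three lines have no common point.

No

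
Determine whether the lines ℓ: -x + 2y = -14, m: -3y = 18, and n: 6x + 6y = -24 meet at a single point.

Yes

Intersecting ℓ and m: solving the 2×2 system gives (x, y) = (2, -6).
Substitute into n: (6)(2) + (6)(-6) = -24.
This equals -24, so (2, -6) lies on all three lines and they are concurrent.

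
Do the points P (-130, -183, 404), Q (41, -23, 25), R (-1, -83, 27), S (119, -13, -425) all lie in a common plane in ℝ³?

Yes

The four points are coplanar iff the 3×3 determinant with rows PQ, PR, PS is zero.
Rows: (171, 160, -379), (129, 100, -377), (249, 170, -829).
Expanding along the first row: (171)(-18810) − (160)(-13068) + (-379)(-2970) = 0.
Zero determinant ⇒ coplanar.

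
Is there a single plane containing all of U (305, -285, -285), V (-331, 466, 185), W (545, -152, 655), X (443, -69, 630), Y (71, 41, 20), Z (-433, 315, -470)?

No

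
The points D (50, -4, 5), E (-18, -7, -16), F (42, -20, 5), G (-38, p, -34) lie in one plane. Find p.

Coplanarity ⇔ det[DE; DF; DG] = 0.
Expanding, this is linear in p: (168)p + (-11256) = 0.
So p = 67.

67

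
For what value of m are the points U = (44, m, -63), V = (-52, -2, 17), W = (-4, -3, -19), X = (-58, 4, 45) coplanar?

-6

The points are coplanar iff UV · (UW × UX) = 0.
Expanding, this is linear in m: (1128)m + (6768) = 0.
So m = -6.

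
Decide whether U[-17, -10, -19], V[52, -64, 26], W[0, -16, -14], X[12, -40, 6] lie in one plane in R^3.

With U as base: UV = (69, -54, 45), UW = (17, -6, 5), UX = (29, -30, 25).
UW × UX = (0, -280, -336).
UV · (UW × UX) = 0.
The scalar triple product vanishes, so the four points are coplanar.

Yes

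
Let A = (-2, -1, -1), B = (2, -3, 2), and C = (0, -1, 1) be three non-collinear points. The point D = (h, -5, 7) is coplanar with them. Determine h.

A normal to the plane is n = AB × AC = (-4, -2, 4).
D lies in the plane iff n · AD = 0.
This gives (-4)h + (32) = 0, so h = 8.

8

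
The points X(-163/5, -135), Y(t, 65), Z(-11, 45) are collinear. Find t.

Collinearity: (Y − X) must be parallel to (Z − X) = (108/5, 180).
Cross-multiplying the components: (t − (-163/5))·(180) = (200)·(108/5).
Solving gives t = -43/5.

-43/5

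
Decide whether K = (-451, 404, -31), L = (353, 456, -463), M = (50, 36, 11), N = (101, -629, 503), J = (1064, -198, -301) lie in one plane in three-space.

The plane through K, L, M has normal n = KL × KM = (-156792, -250200, -321924) and equation n·P = -20387964.
Checking the remaining points: n·N = -20387964, n·J = -20387964.
All equal -20387964, so all 5 points lie in one plane.

Yes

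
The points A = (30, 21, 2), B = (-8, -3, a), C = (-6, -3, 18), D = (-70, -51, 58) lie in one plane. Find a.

16

The points are coplanar iff AB · (AC × AD) = 0.
Expanding, this is linear in a: (192)a + (-3072) = 0.
So a = 16.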